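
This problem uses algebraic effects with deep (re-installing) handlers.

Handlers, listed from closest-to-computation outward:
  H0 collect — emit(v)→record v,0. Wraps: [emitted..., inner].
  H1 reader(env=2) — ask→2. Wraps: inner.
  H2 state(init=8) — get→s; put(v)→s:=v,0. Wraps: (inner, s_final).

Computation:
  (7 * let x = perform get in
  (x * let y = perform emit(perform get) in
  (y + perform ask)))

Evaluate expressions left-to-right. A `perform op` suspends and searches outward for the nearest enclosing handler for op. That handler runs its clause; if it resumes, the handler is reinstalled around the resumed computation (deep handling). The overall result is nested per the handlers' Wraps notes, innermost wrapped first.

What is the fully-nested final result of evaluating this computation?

Answer: ([8, 112], 8)

Evaluation trace:
get @ H2 ⇒ 8
get @ H2 ⇒ 8
emit(8) @ H0 ⇒ out+=8
ask @ H1 ⇒ 2
H0 returns [8, 112]
H1 returns [8, 112]
H2 returns ([8, 112], 8)
= ([8, 112], 8)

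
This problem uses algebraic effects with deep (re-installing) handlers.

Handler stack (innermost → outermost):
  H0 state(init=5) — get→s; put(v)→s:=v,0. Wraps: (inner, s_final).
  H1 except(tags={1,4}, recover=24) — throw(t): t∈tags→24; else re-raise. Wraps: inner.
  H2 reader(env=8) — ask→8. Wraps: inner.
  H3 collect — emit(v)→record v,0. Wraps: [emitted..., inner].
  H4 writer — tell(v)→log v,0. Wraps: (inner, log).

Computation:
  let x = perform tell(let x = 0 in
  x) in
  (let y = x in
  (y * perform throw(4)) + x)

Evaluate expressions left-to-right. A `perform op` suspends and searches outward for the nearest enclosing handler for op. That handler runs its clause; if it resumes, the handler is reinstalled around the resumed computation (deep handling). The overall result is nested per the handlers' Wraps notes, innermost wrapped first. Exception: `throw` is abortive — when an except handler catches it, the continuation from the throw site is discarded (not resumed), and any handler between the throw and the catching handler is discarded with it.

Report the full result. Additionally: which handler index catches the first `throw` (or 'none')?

Evaluation trace:
tell(0) @ H4 ⇒ log+=0
throw(4) @ H1 caught ⇒ 24
H2 returns 24
H3 returns [24]
H4 returns ([24], (0))
= ([24], (0))

Answer: ([24], (0)) ; first throw caught by: H1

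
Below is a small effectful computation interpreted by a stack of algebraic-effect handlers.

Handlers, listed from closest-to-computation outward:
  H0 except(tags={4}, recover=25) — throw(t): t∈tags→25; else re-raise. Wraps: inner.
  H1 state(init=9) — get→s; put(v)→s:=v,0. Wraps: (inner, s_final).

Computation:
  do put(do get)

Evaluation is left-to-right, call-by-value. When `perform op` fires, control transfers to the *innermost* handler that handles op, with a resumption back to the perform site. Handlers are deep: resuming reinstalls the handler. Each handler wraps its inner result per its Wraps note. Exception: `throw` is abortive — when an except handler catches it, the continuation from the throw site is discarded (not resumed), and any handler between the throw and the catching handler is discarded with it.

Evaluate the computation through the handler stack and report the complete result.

Answer: (0, 9)

Step-by-step:
get @ H1 ⇒ 9
put(9) @ H1 ⇒ s:=9
H0 returns 0
H1 returns (0, 9)
= (0, 9)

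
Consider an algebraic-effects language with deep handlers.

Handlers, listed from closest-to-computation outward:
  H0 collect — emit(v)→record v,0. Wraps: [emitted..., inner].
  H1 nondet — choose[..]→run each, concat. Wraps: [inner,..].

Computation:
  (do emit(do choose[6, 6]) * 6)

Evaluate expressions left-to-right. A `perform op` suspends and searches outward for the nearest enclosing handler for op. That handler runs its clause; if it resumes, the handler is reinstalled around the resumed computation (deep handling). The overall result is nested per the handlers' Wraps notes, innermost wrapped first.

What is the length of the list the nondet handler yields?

Answer: 2

Working:
choose[6, 6] @ H1
  branch[0] choose=6:
    emit(6) @ H0 ⇒ out+=6
    H0 returns [6, 0]
    H1 returns [[6, 0]]
  branch[1] choose=6:
    emit(6) @ H0 ⇒ out+=6
    H0 returns [6, 0]
    H1 returns [[6, 0]]
= [[6, 0], [6, 0]]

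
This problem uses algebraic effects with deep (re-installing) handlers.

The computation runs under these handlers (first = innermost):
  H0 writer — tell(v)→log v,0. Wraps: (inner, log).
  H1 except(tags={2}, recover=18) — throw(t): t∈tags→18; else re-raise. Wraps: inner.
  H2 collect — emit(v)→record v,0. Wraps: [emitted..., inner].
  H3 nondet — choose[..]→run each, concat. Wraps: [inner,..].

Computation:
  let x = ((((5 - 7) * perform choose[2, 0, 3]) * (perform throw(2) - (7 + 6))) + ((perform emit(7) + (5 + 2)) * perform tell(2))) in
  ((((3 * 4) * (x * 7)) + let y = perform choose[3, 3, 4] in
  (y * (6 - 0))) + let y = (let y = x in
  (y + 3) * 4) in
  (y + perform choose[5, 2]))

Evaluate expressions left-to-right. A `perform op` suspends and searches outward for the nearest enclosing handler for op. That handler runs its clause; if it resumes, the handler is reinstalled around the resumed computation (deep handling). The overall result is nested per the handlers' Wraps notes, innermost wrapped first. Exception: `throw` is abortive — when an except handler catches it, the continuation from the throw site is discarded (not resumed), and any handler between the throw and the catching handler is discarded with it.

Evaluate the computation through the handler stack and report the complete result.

Answer: [[18], [18], [18]]

Step-by-step:
choose[2, 0, 3] @ H3
  branch[0] choose=2:
    throw(2) @ H1 caught ⇒ 18
    H2 returns [18]
    H3 returns [[18]]
  branch[1] choose=0:
    throw(2) @ H1 caught ⇒ 18
    H2 returns [18]
    H3 returns [[18]]
  branch[2] choose=3:
    throw(2) @ H1 caught ⇒ 18
    H2 returns [18]
    H3 returns [[18]]
= [[18], [18], [18]]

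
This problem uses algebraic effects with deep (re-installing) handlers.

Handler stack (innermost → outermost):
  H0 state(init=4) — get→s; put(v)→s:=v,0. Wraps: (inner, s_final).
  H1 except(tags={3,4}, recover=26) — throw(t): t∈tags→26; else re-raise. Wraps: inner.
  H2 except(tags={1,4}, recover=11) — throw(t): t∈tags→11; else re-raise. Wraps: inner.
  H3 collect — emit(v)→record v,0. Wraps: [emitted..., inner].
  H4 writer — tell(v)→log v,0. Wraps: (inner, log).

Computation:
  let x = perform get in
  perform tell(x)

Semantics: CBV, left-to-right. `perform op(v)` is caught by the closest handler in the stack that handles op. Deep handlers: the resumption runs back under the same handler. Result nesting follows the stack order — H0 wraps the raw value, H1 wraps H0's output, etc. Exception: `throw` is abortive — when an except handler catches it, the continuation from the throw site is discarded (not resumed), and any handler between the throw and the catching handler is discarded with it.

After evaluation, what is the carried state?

Answer: 4

Step-by-step:
get @ H0 ⇒ 4
tell(4) @ H4 ⇒ log+=4
H0 returns (0, 4)
H1 returns (0, 4)
H2 returns (0, 4)
H3 returns [(0, 4)]
H4 returns ([(0, 4)], (4))
= ([(0, 4)], (4))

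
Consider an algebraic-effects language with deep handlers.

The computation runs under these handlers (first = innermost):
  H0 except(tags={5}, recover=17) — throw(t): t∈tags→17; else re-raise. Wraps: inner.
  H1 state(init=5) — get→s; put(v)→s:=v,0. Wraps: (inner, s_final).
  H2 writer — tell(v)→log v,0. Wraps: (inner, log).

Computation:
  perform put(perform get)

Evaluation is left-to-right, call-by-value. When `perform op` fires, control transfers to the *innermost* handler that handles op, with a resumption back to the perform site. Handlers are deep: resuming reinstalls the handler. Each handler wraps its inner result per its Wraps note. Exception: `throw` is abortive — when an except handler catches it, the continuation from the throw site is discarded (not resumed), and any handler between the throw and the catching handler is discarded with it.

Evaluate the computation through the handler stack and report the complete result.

Answer: ((0, 5), ())

Evaluation trace:
get @ H1 ⇒ 5
put(5) @ H1 ⇒ s:=5
H0 returns 0
H1 returns (0, 5)
H2 returns ((0, 5), ())
= ((0, 5), ())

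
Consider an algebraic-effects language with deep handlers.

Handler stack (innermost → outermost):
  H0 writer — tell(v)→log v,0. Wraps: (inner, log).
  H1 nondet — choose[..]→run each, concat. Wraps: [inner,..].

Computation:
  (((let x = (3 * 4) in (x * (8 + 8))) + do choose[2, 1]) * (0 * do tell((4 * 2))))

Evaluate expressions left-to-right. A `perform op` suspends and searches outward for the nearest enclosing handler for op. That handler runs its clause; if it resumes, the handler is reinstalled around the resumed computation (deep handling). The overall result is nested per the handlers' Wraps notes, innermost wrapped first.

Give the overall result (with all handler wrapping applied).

Answer: [(0, (8)), (0, (8))]

Working:
choose[2, 1] @ H1
  branch[0] choose=2:
    tell(8) @ H0 ⇒ log+=8
    H0 returns (0, (8))
    H1 returns [(0, (8))]
  branch[1] choose=1:
    tell(8) @ H0 ⇒ log+=8
    H0 returns (0, (8))
    H1 returns [(0, (8))]
= [(0, (8)), (0, (8))]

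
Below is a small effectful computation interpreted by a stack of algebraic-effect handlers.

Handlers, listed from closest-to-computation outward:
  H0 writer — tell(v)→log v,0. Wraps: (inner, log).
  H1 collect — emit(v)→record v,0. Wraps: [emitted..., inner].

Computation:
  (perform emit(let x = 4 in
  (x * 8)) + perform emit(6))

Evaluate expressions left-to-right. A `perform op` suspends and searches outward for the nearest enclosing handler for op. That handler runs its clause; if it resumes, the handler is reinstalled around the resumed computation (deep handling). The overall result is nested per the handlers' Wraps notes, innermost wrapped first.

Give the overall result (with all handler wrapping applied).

Working:
emit(32) @ H1 ⇒ out+=32
emit(6) @ H1 ⇒ out+=6
H0 returns (0, ())
H1 returns [32, 6, (0, ())]
= [32, 6, (0, ())]

Answer: [32, 6, (0, ())]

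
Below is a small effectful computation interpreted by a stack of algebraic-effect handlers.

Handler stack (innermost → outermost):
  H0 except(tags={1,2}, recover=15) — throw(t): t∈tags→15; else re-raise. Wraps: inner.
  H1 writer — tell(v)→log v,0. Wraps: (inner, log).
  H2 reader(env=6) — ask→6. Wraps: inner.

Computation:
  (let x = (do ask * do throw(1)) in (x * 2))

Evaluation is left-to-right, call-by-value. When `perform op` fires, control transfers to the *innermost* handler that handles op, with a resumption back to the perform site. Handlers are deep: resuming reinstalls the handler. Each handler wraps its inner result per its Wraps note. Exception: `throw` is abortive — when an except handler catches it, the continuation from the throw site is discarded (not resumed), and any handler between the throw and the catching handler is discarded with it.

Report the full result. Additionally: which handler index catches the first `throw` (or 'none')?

Step-by-step:
ask @ H2 ⇒ 6
throw(1) @ H0 caught ⇒ 15
H1 returns (15, ())
H2 returns (15, ())
= (15, ())

Answer: (15, ()) ; first throw caught by: H0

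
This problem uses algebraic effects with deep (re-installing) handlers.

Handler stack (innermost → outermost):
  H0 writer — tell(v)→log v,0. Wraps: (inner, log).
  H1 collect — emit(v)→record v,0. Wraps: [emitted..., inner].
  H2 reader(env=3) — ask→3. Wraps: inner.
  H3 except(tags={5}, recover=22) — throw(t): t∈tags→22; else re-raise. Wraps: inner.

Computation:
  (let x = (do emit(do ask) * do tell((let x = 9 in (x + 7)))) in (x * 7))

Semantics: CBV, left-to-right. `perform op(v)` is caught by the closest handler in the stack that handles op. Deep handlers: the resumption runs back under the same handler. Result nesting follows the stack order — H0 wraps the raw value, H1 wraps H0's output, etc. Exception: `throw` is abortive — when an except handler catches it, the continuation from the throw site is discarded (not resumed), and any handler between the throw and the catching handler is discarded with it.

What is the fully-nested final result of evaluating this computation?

Evaluation trace:
ask @ H2 ⇒ 3
emit(3) @ H1 ⇒ out+=3
tell(16) @ H0 ⇒ log+=16
H0 returns (0, (16))
H1 returns [3, (0, (16))]
H2 returns [3, (0, (16))]
H3 returns [3, (0, (16))]
= [3, (0, (16))]

Answer: [3, (0, (16))]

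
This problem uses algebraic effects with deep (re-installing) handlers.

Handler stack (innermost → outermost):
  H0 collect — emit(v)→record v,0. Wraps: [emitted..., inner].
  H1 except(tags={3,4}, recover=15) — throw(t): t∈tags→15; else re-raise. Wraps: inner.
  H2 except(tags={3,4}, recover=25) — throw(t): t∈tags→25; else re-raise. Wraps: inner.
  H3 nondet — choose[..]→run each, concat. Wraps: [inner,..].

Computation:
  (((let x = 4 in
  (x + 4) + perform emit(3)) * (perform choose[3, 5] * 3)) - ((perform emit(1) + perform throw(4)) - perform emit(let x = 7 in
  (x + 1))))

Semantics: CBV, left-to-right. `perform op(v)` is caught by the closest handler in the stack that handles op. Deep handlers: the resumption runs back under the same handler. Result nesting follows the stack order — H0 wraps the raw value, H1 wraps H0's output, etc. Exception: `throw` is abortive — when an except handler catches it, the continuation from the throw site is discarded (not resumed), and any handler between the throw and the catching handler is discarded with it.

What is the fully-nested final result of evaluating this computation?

Answer: [15, 15]

Working:
emit(3) @ H0 ⇒ out+=3
choose[3, 5] @ H3
  branch[0] choose=3:
    emit(1) @ H0 ⇒ out+=1
    throw(4) @ H1 caught ⇒ 15
    H2 returns 15
    H3 returns [15]
  branch[1] choose=5:
    emit(1) @ H0 ⇒ out+=1
    throw(4) @ H1 caught ⇒ 15
    H2 returns 15
    H3 returns [15]
= [15, 15]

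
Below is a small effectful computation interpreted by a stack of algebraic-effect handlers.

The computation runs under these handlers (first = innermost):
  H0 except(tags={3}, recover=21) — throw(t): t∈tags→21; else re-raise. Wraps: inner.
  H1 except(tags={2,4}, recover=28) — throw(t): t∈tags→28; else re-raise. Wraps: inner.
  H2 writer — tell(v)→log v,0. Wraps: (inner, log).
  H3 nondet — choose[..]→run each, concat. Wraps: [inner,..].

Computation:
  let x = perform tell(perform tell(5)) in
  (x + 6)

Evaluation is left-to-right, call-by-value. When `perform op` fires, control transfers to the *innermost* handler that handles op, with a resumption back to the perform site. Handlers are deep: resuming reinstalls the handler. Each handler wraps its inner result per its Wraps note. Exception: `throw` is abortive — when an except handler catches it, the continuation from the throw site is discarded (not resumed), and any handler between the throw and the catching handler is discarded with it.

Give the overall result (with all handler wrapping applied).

Answer: [(6, (5, 0))]

Working:
tell(5) @ H2 ⇒ log+=5
tell(0) @ H2 ⇒ log+=0
H0 returns 6
H1 returns 6
H2 returns (6, (5, 0))
H3 returns [(6, (5, 0))]
= [(6, (5, 0))]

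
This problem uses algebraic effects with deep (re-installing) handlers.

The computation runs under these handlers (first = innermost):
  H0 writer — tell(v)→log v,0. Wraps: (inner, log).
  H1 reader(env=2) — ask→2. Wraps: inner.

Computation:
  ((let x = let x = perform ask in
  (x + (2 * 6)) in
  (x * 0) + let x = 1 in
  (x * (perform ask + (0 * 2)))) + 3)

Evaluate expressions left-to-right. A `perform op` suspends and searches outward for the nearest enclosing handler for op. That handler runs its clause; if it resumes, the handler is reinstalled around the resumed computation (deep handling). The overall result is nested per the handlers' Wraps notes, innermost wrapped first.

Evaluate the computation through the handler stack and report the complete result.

Answer: (5, ())

Step-by-step:
ask @ H1 ⇒ 2
ask @ H1 ⇒ 2
H0 returns (5, ())
H1 returns (5, ())
= (5, ())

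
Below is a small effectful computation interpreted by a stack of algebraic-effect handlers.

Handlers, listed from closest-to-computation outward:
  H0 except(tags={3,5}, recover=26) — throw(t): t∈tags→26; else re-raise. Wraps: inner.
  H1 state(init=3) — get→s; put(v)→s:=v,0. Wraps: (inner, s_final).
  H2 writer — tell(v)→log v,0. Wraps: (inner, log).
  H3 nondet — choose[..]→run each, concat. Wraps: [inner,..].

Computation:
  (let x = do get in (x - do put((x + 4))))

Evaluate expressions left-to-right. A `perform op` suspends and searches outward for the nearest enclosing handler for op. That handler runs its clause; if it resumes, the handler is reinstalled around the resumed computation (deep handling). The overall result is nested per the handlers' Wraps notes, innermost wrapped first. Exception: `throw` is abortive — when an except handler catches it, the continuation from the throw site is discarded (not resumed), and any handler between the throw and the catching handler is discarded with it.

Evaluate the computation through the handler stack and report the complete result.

Answer: [((3, 7), ())]

Working:
get @ H1 ⇒ 3
put(7) @ H1 ⇒ s:=7
H0 returns 3
H1 returns (3, 7)
H2 returns ((3, 7), ())
H3 returns [((3, 7), ())]
= [((3, 7), ())]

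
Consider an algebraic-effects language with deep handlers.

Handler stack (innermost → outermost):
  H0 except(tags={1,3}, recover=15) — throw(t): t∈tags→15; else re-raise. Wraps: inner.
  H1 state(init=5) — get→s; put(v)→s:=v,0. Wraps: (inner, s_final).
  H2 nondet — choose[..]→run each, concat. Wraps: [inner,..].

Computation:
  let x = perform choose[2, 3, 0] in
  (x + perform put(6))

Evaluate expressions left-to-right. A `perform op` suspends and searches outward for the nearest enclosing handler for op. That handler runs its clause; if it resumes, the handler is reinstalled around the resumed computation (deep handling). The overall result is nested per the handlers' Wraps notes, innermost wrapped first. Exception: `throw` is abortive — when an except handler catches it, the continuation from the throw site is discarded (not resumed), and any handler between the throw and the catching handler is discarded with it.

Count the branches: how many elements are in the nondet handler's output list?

Evaluation trace:
choose[2, 3, 0] @ H2
  branch[0] choose=2:
    put(6) @ H1 ⇒ s:=6
    H0 returns 2
    H1 returns (2, 6)
    H2 returns [(2, 6)]
  branch[1] choose=3:
    put(6) @ H1 ⇒ s:=6
    H0 returns 3
    H1 returns (3, 6)
    H2 returns [(3, 6)]
  branch[2] choose=0:
    put(6) @ H1 ⇒ s:=6
    H0 returns 0
    H1 returns (0, 6)
    H2 returns [(0, 6)]
= [(2, 6), (3, 6), (0, 6)]

Answer: 3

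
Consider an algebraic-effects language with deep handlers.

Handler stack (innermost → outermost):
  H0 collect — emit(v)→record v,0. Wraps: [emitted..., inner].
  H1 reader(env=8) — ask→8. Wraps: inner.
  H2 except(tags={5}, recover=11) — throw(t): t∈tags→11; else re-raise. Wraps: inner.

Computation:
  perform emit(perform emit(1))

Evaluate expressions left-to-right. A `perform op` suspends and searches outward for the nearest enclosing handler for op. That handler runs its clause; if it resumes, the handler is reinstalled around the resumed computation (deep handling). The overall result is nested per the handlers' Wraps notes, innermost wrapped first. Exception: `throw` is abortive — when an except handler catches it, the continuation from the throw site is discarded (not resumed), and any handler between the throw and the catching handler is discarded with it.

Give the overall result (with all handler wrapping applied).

Step-by-step:
emit(1) @ H0 ⇒ out+=1
emit(0) @ H0 ⇒ out+=0
H0 returns [1, 0, 0]
H1 returns [1, 0, 0]
H2 returns [1, 0, 0]
= [1, 0, 0]

Answer: [1, 0, 0]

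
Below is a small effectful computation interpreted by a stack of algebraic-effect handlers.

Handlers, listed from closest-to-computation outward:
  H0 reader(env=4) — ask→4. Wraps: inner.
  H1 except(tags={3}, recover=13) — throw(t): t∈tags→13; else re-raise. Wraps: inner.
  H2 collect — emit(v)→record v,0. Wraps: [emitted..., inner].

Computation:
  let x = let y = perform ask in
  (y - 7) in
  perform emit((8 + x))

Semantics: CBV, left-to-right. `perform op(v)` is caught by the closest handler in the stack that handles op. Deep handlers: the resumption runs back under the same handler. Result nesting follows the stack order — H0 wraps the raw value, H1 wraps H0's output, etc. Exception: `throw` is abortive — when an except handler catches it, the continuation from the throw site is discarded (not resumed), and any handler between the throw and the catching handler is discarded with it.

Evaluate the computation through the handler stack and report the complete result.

Answer: [5, 0]

Working:
ask @ H0 ⇒ 4
emit(5) @ H2 ⇒ out+=5
H0 returns 0
H1 returns 0
H2 returns [5, 0]
= [5, 0]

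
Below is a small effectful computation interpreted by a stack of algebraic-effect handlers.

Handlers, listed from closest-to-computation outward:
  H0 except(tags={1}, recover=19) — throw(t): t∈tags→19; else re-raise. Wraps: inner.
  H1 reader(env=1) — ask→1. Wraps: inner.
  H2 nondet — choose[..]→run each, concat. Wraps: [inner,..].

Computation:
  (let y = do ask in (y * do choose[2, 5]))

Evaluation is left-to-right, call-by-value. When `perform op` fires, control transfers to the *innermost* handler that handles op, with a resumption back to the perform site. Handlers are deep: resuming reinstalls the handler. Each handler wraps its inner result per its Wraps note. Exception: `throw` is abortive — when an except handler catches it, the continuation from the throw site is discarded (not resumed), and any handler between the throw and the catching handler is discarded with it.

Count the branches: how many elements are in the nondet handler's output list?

Evaluation trace:
ask @ H1 ⇒ 1
choose[2, 5] @ H2
  branch[0] choose=2:
    H0 returns 2
    H1 returns 2
    H2 returns [2]
  branch[1] choose=5:
    H0 returns 5
    H1 returns 5
    H2 returns [5]
= [2, 5]

Answer: 2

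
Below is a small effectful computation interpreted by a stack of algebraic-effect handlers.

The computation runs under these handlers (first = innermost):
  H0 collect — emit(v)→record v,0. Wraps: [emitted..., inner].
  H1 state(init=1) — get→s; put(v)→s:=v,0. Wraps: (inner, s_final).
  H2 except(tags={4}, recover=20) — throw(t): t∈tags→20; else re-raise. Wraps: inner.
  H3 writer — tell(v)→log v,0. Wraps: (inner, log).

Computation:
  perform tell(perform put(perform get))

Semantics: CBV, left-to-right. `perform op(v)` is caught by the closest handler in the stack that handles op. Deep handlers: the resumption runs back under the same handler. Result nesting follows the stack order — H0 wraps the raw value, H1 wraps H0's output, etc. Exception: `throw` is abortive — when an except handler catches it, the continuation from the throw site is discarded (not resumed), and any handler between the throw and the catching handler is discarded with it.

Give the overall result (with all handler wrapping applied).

Answer: (([0], 1), (0))

Evaluation trace:
get @ H1 ⇒ 1
put(1) @ H1 ⇒ s:=1
tell(0) @ H3 ⇒ log+=0
H0 returns [0]
H1 returns ([0], 1)
H2 returns ([0], 1)
H3 returns (([0], 1), (0))
= (([0], 1), (0))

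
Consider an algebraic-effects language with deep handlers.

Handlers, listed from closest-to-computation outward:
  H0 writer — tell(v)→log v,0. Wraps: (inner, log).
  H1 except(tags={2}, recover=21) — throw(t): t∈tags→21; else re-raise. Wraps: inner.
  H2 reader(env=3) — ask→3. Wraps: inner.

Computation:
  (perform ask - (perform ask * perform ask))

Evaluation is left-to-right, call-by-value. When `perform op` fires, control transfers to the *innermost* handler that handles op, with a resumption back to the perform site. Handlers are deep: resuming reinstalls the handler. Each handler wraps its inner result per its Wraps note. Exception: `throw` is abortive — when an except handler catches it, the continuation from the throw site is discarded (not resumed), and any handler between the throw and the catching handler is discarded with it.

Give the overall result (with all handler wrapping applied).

Answer: (-6, ())

Evaluation trace:
ask @ H2 ⇒ 3
ask @ H2 ⇒ 3
ask @ H2 ⇒ 3
H0 returns (-6, ())
H1 returns (-6, ())
H2 returns (-6, ())
= (-6, ())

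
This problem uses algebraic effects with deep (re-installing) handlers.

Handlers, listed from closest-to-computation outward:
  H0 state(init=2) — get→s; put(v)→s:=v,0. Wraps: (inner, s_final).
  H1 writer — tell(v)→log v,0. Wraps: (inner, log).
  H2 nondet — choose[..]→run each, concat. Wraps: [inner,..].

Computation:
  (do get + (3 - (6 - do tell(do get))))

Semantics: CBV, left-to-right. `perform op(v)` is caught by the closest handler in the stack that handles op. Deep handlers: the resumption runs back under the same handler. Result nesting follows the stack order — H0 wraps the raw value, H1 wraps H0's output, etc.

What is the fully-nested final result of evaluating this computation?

Evaluation trace:
get @ H0 ⇒ 2
get @ H0 ⇒ 2
tell(2) @ H1 ⇒ log+=2
H0 returns (-1, 2)
H1 returns ((-1, 2), (2))
H2 returns [((-1, 2), (2))]
= [((-1, 2), (2))]

Answer: [((-1, 2), (2))]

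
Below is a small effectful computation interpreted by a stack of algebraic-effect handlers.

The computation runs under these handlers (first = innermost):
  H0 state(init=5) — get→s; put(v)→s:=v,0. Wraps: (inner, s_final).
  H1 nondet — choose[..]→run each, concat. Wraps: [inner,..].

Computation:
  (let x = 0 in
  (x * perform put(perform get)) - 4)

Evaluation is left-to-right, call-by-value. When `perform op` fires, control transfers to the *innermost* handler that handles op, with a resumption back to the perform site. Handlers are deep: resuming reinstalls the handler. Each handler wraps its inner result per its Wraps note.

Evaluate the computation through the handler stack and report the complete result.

Answer: [(-4, 5)]

Evaluation trace:
get @ H0 ⇒ 5
put(5) @ H0 ⇒ s:=5
H0 returns (-4, 5)
H1 returns [(-4, 5)]
= [(-4, 5)]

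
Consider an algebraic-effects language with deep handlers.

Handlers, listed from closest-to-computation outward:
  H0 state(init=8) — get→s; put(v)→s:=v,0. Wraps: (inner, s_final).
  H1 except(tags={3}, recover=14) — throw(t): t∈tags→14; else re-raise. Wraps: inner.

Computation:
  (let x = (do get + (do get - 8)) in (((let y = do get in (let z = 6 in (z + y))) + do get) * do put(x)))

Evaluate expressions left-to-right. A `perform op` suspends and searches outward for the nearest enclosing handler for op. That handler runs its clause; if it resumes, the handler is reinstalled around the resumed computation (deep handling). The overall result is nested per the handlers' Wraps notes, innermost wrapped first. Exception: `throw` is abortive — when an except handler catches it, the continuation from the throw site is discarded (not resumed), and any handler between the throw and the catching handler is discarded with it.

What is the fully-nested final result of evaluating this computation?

Answer: (0, 8)

Step-by-step:
get @ H0 ⇒ 8
get @ H0 ⇒ 8
get @ H0 ⇒ 8
get @ H0 ⇒ 8
put(8) @ H0 ⇒ s:=8
H0 returns (0, 8)
H1 returns (0, 8)
= (0, 8)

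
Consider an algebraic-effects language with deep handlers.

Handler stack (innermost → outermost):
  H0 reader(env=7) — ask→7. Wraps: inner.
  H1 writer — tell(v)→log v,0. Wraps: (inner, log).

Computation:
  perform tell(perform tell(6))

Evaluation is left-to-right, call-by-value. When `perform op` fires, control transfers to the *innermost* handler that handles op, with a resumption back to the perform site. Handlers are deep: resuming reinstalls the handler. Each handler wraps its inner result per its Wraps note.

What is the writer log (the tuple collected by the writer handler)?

Answer: (6, 0)

Working:
tell(6) @ H1 ⇒ log+=6
tell(0) @ H1 ⇒ log+=0
H0 returns 0
H1 returns (0, (6, 0))
= (0, (6, 0))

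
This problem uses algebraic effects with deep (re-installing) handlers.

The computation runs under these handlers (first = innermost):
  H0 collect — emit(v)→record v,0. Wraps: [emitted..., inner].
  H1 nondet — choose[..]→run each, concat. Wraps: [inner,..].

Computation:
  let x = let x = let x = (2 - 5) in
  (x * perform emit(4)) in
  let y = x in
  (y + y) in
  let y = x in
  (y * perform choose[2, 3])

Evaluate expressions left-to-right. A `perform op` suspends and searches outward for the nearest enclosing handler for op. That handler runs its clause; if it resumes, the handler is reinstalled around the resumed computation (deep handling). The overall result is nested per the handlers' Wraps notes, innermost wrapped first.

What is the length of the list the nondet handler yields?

Answer: 2

Step-by-step:
emit(4) @ H0 ⇒ out+=4
choose[2, 3] @ H1
  branch[0] choose=2:
    H0 returns [4, 0]
    H1 returns [[4, 0]]
  branch[1] choose=3:
    H0 returns [4, 0]
    H1 returns [[4, 0]]
= [[4, 0], [4, 0]]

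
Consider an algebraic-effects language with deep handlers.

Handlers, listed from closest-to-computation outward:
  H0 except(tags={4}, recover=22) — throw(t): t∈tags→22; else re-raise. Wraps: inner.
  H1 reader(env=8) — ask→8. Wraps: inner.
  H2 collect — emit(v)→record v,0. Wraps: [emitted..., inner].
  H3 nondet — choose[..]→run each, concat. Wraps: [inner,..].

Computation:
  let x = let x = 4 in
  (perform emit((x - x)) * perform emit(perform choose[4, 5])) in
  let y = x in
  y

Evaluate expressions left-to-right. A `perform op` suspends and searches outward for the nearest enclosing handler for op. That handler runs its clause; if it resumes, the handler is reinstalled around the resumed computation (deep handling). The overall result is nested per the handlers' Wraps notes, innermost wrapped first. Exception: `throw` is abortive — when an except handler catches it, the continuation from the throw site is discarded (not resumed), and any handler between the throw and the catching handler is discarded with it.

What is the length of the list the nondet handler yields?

Evaluation trace:
emit(0) @ H2 ⇒ out+=0
choose[4, 5] @ H3
  branch[0] choose=4:
    emit(4) @ H2 ⇒ out+=4
    H0 returns 0
    H1 returns 0
    H2 returns [0, 4, 0]
    H3 returns [[0, 4, 0]]
  branch[1] choose=5:
    emit(5) @ H2 ⇒ out+=5
    H0 returns 0
    H1 returns 0
    H2 returns [0, 5, 0]
    H3 returns [[0, 5, 0]]
= [[0, 4, 0], [0, 5, 0]]

Answer: 2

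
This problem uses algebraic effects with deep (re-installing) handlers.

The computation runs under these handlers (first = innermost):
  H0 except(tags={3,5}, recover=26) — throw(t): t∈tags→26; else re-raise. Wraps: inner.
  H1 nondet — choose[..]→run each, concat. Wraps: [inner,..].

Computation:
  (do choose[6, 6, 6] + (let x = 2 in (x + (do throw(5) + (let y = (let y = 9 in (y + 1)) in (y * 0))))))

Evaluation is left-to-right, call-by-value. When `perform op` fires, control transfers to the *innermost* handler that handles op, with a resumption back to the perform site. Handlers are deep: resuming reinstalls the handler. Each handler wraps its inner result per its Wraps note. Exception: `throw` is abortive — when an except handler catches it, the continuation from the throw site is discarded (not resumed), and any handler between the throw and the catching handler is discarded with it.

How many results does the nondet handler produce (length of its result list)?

Step-by-step:
choose[6, 6, 6] @ H1
  branch[0] choose=6:
    throw(5) @ H0 caught ⇒ 26
    H1 returns [26]
  branch[1] choose=6:
    throw(5) @ H0 caught ⇒ 26
    H1 returns [26]
  branch[2] choose=6:
    throw(5) @ H0 caught ⇒ 26
    H1 returns [26]
= [26, 26, 26]

Answer: 3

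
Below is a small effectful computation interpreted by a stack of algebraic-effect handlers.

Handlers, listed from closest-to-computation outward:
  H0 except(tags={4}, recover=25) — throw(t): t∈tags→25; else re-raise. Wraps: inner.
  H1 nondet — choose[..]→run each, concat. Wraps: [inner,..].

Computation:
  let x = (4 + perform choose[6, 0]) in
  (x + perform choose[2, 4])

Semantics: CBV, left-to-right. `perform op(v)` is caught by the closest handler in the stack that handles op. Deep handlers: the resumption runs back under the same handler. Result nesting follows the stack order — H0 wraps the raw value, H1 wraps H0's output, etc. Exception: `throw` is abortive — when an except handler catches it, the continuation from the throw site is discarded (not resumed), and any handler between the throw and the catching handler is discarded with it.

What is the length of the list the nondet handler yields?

Answer: 4

Step-by-step:
choose[6, 0] @ H1
  branch[0] choose=6:
    choose[2, 4] @ H1
      branch[0] choose=2:
        H0 returns 12
        H1 returns [12]
      branch[1] choose=4:
        H0 returns 14
        H1 returns [14]
  branch[1] choose=0:
    choose[2, 4] @ H1
      branch[0] choose=2:
        H0 returns 6
        H1 returns [6]
      branch[1] choose=4:
        H0 returns 8
        H1 returns [8]
= [12, 14, 6, 8]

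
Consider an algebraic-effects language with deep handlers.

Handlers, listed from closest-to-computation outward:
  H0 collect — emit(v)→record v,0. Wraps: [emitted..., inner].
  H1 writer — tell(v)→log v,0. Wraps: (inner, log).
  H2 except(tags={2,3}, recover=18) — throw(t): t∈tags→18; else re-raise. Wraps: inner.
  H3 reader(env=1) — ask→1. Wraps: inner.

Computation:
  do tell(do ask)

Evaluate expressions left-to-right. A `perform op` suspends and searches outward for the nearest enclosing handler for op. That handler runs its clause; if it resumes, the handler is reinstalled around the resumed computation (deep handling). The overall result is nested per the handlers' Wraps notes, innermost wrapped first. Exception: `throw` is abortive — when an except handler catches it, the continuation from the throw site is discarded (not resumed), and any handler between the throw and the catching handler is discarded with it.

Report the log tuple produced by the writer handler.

Step-by-step:
ask @ H3 ⇒ 1
tell(1) @ H1 ⇒ log+=1
H0 returns [0]
H1 returns ([0], (1))
H2 returns ([0], (1))
H3 returns ([0], (1))
= ([0], (1))

Answer: (1)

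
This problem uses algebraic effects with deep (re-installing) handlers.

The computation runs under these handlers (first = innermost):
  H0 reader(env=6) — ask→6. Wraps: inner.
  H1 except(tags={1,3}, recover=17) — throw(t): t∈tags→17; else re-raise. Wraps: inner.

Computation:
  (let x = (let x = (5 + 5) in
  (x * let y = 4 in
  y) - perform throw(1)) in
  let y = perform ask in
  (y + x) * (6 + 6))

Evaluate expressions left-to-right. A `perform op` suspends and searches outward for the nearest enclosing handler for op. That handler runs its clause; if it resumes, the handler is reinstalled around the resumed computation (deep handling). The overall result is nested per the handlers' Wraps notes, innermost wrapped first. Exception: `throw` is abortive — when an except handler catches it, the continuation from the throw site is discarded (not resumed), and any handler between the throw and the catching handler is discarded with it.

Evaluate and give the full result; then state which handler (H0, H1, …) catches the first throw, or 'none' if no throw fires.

Answer: 17 ; first throw caught by: H1

Evaluation trace:
throw(1) @ H1 caught ⇒ 17
= 17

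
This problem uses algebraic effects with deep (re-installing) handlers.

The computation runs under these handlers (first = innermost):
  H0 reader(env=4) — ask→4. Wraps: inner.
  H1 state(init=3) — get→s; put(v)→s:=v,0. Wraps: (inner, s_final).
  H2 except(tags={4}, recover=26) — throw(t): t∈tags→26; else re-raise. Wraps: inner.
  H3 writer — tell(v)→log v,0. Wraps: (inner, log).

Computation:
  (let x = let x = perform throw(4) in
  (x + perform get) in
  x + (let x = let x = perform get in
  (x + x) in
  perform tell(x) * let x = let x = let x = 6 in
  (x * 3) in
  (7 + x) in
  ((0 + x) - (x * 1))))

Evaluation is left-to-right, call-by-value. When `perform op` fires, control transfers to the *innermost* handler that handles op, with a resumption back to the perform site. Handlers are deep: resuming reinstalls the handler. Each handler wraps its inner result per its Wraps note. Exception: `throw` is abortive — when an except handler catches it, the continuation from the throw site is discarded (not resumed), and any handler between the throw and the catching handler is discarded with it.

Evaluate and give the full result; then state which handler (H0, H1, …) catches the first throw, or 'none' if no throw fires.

Working:
throw(4) @ H2 caught ⇒ 26
H3 returns (26, ())
= (26, ())

Answer: (26, ()) ; first throw caught by: H2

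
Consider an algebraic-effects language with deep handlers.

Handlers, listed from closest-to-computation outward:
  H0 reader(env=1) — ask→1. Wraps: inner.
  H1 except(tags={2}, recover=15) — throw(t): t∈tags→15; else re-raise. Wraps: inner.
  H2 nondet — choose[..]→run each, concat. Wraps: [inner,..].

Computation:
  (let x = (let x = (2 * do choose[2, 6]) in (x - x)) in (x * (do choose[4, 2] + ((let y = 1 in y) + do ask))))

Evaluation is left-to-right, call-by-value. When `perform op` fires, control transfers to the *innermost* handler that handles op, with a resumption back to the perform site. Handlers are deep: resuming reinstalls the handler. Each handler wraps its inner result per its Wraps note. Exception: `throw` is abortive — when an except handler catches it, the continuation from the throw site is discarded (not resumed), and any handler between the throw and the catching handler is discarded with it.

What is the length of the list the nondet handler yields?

Step-by-step:
choose[2, 6] @ H2
  branch[0] choose=2:
    choose[4, 2] @ H2
      branch[0] choose=4:
        ask @ H0 ⇒ 1
        H0 returns 0
        H1 returns 0
        H2 returns [0]
      branch[1] choose=2:
        ask @ H0 ⇒ 1
        H0 returns 0
        H1 returns 0
        H2 returns [0]
  branch[1] choose=6:
    choose[4, 2] @ H2
      branch[0] choose=4:
        ask @ H0 ⇒ 1
        H0 returns 0
        H1 returns 0
        H2 returns [0]
      branch[1] choose=2:
        ask @ H0 ⇒ 1
        H0 returns 0
        H1 returns 0
        H2 returns [0]
= [0, 0, 0, 0]

Answer: 4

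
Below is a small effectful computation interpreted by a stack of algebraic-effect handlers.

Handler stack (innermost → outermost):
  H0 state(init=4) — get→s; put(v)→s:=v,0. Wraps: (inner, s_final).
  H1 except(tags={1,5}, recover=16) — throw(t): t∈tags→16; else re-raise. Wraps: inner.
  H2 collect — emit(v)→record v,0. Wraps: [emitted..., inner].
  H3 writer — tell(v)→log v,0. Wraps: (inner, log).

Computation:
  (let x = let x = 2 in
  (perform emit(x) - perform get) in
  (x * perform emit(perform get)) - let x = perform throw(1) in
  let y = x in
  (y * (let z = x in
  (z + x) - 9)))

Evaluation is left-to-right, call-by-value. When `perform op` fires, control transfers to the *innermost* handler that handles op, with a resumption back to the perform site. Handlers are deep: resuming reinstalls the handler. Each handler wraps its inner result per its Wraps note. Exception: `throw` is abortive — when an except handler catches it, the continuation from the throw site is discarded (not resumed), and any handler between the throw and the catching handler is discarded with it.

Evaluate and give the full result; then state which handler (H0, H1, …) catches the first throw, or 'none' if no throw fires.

Step-by-step:
emit(2) @ H2 ⇒ out+=2
get @ H0 ⇒ 4
get @ H0 ⇒ 4
emit(4) @ H2 ⇒ out+=4
throw(1) @ H1 caught ⇒ 16
H2 returns [2, 4, 16]
H3 returns ([2, 4, 16], ())
= ([2, 4, 16], ())

Answer: ([2, 4, 16], ()) ; first throw caught by: H1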